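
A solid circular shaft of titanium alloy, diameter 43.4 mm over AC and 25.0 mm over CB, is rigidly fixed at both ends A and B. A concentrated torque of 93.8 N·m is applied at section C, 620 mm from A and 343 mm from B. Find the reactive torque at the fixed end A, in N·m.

78.2 N·m

Compatibility: T_A·a/J_AC = T_B·b/J_CB with T_A + T_B = T₀.
J_AC = 3.48×10^-7 m⁴, J_CB = 3.83×10^-8 m⁴, so T_A = T₀·(J_AC/a)/((J_AC/a)+(J_CB/b)) = 78.23 N·m, T_B = 15.57 N·m.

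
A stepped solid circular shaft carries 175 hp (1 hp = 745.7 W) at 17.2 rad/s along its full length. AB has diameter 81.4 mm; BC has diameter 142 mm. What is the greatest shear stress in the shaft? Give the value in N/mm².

71.6 N/mm²

ω = 17.2 rad/s, so T = P/ω = 175×745.7 / 17.20 = 7587 N·m.
Under the same torque, τ_max = 16T/(πd³) is largest where d is smallest — segment AB (d = 81.4 mm).
τ_max = 16·7587/(π·(0.0814)³) = 7.164×10^7 Pa.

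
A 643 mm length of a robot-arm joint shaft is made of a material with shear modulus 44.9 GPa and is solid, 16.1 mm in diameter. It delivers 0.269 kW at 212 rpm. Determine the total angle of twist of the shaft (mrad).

ω = 2π·212/60 = 22.20 rad/s, so T = P/ω = 0.269×10³ / 22.20 = 12.12 N·m.
J = πd⁴/32 = π(0.0161)⁴/32 = 6.596×10^-9 m⁴.
θ = T·L/(G·J) = 12.12 × 0.643 / (44.9×10⁹ × 6.596×10^-9) = 0.02631 rad.

26.3 mrad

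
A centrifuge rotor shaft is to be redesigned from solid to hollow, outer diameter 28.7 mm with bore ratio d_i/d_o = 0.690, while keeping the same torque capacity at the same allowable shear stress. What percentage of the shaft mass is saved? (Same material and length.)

37.8 %

Equal τ_max and T ⇒ the solid shaft needs d_s³ = d_o³(1−k⁴), so d_s = 28.7·(1−0.690⁴)^(1/3) = 26.34 mm.
Area ratio A_h/A_s = d_o²(1−k²)/d_s² = (1−k²)/(1−k⁴)^(2/3) = 0.6218.
Mass saving = 1 − 0.6218 = 37.8 %.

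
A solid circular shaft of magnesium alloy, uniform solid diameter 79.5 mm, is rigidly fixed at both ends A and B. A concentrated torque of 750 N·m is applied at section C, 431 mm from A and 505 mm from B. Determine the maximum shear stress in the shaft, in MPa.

4.10 MPa

With uniform GJ and both ends fixed, compatibility θ_AC = θ_CB gives T_A·a = T_B·b, together with T_A + T_B = T₀.
T_A = T₀·b/(a+b) = 750.0·505/936.0 = 404.6 N·m; T_B = 345.4 N·m.
τ in each portion: τ_AC = 4.10×10^6 Pa, τ_CB = 3.50×10^6 Pa; maximum is in AC.
τ_max = T_AC·r/J = 404.6·0.0398/3.92×10^-6 = 4.102×10^6 Pa.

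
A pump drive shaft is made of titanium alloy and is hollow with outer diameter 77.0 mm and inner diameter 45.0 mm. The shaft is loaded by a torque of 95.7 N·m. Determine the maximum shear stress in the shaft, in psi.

J = π(d_o⁴ − d_i⁴)/32 = π(0.0770⁴ − 0.0450⁴)/32 = 3.049×10^-6 m⁴.
τ_max = T·r/J = 95.70 × 0.0385 / 3.049×10^-6 = 1.209×10^6 Pa.

175 psi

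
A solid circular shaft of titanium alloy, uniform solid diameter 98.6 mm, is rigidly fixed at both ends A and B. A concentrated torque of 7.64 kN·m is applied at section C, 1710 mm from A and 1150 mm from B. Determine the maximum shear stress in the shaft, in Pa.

With uniform GJ and both ends fixed, compatibility θ_AC = θ_CB gives T_A·a = T_B·b, together with T_A + T_B = T₀.
T_A = T₀·b/(a+b) = 7640·1150/2860 = 3072 N·m; T_B = 4568 N·m.
τ in each portion: τ_AC = 1.63×10^7 Pa, τ_CB = 2.43×10^7 Pa; maximum is in CB.
τ_max = T_CB·r/J = 4568·0.0493/9.28×10^-6 = 2.427×10^7 Pa.

2.43e7 Pa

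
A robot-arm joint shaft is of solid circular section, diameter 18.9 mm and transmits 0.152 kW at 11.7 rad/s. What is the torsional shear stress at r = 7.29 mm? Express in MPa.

ω = 11.7 rad/s, so T = P/ω = 0.152×10³ / 11.70 = 12.99 N·m.
J = πd⁴/32 = π(0.0189)⁴/32 = 1.253×10^-8 m⁴.
Shear stress varies linearly with radius: τ = T·r/J = 12.99 × 0.00729 / 1.253×10^-8 = 7.560×10^6 Pa.

7.56 MPa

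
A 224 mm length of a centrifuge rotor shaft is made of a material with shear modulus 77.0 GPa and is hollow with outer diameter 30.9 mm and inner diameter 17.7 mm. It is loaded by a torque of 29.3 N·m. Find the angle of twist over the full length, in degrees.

J = π(d_o⁴ − d_i⁴)/32 = π(0.0309⁴ − 0.0177⁴)/32 = 7.987×10^-8 m⁴.
θ = T·L/(G·J) = 29.30 × 0.224 / (77.0×10⁹ × 7.987×10^-8) = 1.067×10^-3 rad.

0.0611°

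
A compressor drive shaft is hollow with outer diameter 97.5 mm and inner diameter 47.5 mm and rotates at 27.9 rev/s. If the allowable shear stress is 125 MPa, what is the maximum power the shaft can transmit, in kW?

3760 kW

J = π(d_o⁴ − d_i⁴)/32 = π(0.0975⁴ − 0.0475⁴)/32 = 8.372×10^-6 m⁴.
T_max = τ_allow·J/r = 1.25×10^8 × 8.372×10^-6 / 0.0488 = 21470 N·m.
ω = 2π·27.9 = 175.3 rad/s, so P_max = T_max·ω = 3.763×10^6 W.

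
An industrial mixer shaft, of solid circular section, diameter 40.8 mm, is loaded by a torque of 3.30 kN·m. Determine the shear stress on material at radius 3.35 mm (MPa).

40.6 MPa

J = πd⁴/32 = π(0.0408)⁴/32 = 2.720×10^-7 m⁴.
Shear stress varies linearly with radius: τ = T·r/J = 3300 × 0.00335 / 2.720×10^-7 = 4.064×10^7 Pa.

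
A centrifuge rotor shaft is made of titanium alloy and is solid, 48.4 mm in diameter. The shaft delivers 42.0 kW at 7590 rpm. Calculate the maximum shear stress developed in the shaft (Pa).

2.37e6 Pa

ω = 2π·7590/60 = 794.8 rad/s, so T = P/ω = 42.0×10³ / 794.8 = 52.84 N·m.
J = πd⁴/32 = π(0.0484)⁴/32 = 5.387×10^-7 m⁴.
τ_max = T·r/J = 52.84 × 0.0242 / 5.387×10^-7 = 2.374×10^6 Pa.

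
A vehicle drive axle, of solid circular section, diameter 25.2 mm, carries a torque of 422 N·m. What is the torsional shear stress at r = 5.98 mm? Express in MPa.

J = πd⁴/32 = π(0.0252)⁴/32 = 3.959×10^-8 m⁴.
Shear stress varies linearly with radius: τ = T·r/J = 422.0 × 0.00598 / 3.959×10^-8 = 6.374×10^7 Pa.

63.7 MPa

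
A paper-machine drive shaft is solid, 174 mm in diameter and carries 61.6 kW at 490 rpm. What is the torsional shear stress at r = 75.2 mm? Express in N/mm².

ω = 2π·490/60 = 51.31 rad/s, so T = P/ω = 61.6×10³ / 51.31 = 1200 N·m.
J = πd⁴/32 = π(0.174)⁴/32 = 8.999×10^-5 m⁴.
Shear stress varies linearly with radius: τ = T·r/J = 1200 × 0.0752 / 8.999×10^-5 = 1.003×10^6 Pa.

1.00 N/mm²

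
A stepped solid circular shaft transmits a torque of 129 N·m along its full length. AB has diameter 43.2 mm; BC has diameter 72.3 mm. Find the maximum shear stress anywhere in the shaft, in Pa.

8.15e6 Pa

Under the same torque, τ_max = 16T/(πd³) is largest where d is smallest — segment AB (d = 43.2 mm).
τ_max = 16·129.0/(π·(0.0432)³) = 8.149×10^6 Pa.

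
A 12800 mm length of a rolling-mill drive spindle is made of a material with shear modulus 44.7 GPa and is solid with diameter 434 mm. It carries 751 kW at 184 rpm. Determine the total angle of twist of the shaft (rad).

0.00320 rad

ω = 2π·184/60 = 19.27 rad/s, so T = P/ω = 751×10³ / 19.27 = 38980 N·m.
J = πd⁴/32 = π(0.434)⁴/32 = 3.483×10^-3 m⁴.
θ = T·L/(G·J) = 38980 × 12.8 / (44.7×10⁹ × 3.483×10^-3) = 3.204×10^-3 rad.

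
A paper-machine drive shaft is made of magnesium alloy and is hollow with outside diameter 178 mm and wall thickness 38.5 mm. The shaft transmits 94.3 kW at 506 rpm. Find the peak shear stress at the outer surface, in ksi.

ω = 2π·506/60 = 52.99 rad/s, so T = P/ω = 94.3×10³ / 52.99 = 1780 N·m.
J = π(d_o⁴ − d_i⁴)/32 = π(0.178⁴ − 0.101⁴)/32 = 8.834×10^-5 m⁴.
τ_max = T·r/J = 1780 × 0.0890 / 8.834×10^-5 = 1.793×10^6 Pa.

0.260 ksi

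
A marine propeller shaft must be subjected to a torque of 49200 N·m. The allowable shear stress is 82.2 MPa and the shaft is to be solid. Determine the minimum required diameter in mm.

For a solid shaft τ_max = 16T/(πd³), so d = (16T/(π τ_allow))^(1/3) = (16·49200/(π·8.22×10^7))^(1/3) = 0.1450 m.

145 mm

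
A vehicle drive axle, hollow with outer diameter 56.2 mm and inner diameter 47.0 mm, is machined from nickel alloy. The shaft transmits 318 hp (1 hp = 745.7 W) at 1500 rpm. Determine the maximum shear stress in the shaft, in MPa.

84.8 MPa

ω = 2π·1500/60 = 157.1 rad/s, so T = P/ω = 318×745.7 / 157.1 = 1510 N·m.
J = π(d_o⁴ − d_i⁴)/32 = π(0.0562⁴ − 0.0470⁴)/32 = 5.003×10^-7 m⁴.
τ_max = T·r/J = 1510 × 0.0281 / 5.003×10^-7 = 8.479×10^7 Pa.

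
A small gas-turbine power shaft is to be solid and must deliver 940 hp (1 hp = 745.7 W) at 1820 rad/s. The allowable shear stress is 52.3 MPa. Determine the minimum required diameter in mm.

33.5 mm

ω = 1820 rad/s, so T = P/ω = 940×745.7 / 1820 = 385.1 N·m.
For a solid shaft τ_max = 16T/(πd³), so d = (16T/(π τ_allow))^(1/3) = (16·385.1/(π·5.23×10^7))^(1/3) = 0.03347 m.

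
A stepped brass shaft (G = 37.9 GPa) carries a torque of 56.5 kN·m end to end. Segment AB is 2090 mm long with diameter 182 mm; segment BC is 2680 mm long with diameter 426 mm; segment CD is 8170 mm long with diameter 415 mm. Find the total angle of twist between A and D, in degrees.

J_AB = π(0.182)⁴/32 = 1.08×10^-4 m⁴; J_BC = π(0.426)⁴/32 = 3.23×10^-3 m⁴; J_CD = π(0.415)⁴/32 = 2.91×10^-3 m⁴.
θ = (T/G)·Σ L_i/J_i = (56500/37.9×10⁹)·(2.09/1.08×10^-4 + 2.68/3.23×10^-3 + 8.17/2.91×10^-3) = 0.03434 rad.

1.97°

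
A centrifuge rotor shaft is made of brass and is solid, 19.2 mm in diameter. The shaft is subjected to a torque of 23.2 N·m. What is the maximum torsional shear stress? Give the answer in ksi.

2.42 ksi

J = πd⁴/32 = π(0.0192)⁴/32 = 1.334×10^-8 m⁴.
τ_max = T·r/J = 23.20 × 0.00960 / 1.334×10^-8 = 1.669×10^7 Pa.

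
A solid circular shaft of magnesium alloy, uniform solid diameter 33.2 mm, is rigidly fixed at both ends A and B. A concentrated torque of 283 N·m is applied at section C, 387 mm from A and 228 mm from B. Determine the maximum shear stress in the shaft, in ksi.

3.59 ksi

With uniform GJ and both ends fixed, compatibility θ_AC = θ_CB gives T_A·a = T_B·b, together with T_A + T_B = T₀.
T_A = T₀·b/(a+b) = 283.0·228/615.0 = 104.9 N·m; T_B = 178.1 N·m.
τ in each portion: τ_AC = 1.46×10^7 Pa, τ_CB = 2.48×10^7 Pa; maximum is in CB.
τ_max = T_CB·r/J = 178.1·0.0166/1.19×10^-7 = 2.478×10^7 Pa.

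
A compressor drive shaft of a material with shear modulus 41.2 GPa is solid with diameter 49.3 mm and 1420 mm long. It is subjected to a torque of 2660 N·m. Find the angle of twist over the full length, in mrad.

158 mrad

J = πd⁴/32 = π(0.0493)⁴/32 = 5.799×10^-7 m⁴.
θ = T·L/(G·J) = 2660 × 1.42 / (41.2×10⁹ × 5.799×10^-7) = 0.1581 rad.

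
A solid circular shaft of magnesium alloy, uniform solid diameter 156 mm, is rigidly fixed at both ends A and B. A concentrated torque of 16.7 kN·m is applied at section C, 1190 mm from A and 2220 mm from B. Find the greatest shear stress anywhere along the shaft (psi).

2120 psi

With uniform GJ and both ends fixed, compatibility θ_AC = θ_CB gives T_A·a = T_B·b, together with T_A + T_B = T₀.
T_A = T₀·b/(a+b) = 16700·2220/3410 = 10870 N·m; T_B = 5828 N·m.
τ in each portion: τ_AC = 1.46×10^7 Pa, τ_CB = 7.82×10^6 Pa; maximum is in AC.
τ_max = T_AC·r/J = 10870·0.0780/5.81×10^-5 = 1.459×10^7 Pa.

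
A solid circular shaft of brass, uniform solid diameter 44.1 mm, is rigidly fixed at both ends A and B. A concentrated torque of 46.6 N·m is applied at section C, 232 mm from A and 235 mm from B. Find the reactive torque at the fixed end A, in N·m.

With uniform GJ and both ends fixed, compatibility θ_AC = θ_CB gives T_A·a = T_B·b, together with T_A + T_B = T₀.
T_A = T₀·b/(a+b) = 46.60·235/467.0 = 23.45 N·m; T_B = 23.15 N·m.

23.4 N·m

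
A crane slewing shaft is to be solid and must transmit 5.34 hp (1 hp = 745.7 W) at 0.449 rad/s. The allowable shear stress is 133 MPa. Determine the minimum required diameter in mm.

ω = 0.449 rad/s, so T = P/ω = 5.34×745.7 / 0.4490 = 8869 N·m.
For a solid shaft τ_max = 16T/(πd³), so d = (16T/(π τ_allow))^(1/3) = (16·8869/(π·1.33×10^8))^(1/3) = 0.06977 m.

69.8 mm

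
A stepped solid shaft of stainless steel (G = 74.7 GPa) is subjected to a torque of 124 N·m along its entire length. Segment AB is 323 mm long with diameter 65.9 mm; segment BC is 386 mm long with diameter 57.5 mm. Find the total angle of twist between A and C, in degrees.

0.0508°

J_AB = π(0.0659)⁴/32 = 1.85×10^-6 m⁴; J_BC = π(0.0575)⁴/32 = 1.07×10^-6 m⁴.
θ = (T/G)·Σ L_i/J_i = (124.0/74.7×10⁹)·(0.323/1.85×10^-6 + 0.386/1.07×10^-6) = 8.866×10^-4 rad.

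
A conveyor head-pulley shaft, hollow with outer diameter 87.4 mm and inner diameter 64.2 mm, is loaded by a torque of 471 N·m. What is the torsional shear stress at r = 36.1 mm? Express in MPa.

J = π(d_o⁴ − d_i⁴)/32 = π(0.0874⁴ − 0.0642⁴)/32 = 4.061×10^-6 m⁴.
Shear stress varies linearly with radius: τ = T·r/J = 471.0 × 0.0361 / 4.061×10^-6 = 4.187×10^6 Pa.

4.19 MPa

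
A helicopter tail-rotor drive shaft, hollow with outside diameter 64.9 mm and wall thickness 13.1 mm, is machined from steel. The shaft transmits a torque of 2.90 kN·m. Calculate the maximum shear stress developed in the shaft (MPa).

61.8 MPa

J = π(d_o⁴ − d_i⁴)/32 = π(0.0649⁴ − 0.0387⁴)/32 = 1.522×10^-6 m⁴.
τ_max = T·r/J = 2900 × 0.0324 / 1.522×10^-6 = 6.185×10^7 Pa.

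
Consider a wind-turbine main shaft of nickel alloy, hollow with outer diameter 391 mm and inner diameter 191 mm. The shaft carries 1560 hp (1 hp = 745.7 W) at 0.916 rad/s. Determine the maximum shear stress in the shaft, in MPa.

115 MPa

ω = 0.916 rad/s, so T = P/ω = 1560×745.7 / 0.9160 = 1.270e6 N·m.
J = π(d_o⁴ − d_i⁴)/32 = π(0.391⁴ − 0.191⁴)/32 = 2.164×10^-3 m⁴.
τ_max = T·r/J = 1.270e6 × 0.196 / 2.164×10^-3 = 1.147×10^8 Pa.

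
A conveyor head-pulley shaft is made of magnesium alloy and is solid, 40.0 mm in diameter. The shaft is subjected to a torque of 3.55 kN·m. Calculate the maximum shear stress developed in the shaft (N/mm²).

J = πd⁴/32 = π(0.0400)⁴/32 = 2.513×10^-7 m⁴.
τ_max = T·r/J = 3550 × 0.0200 / 2.513×10^-7 = 2.825×10^8 Pa.

283 N/mm²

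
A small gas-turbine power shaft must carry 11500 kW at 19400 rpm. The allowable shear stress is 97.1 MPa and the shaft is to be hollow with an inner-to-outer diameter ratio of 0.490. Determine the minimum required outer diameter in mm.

68.0 mm

ω = 2π·19400/60 = 2032 rad/s, so T = P/ω = 11500×10³ / 2032 = 5661 N·m.
For a hollow shaft with d_i/d_o = 0.490: τ_max = 16T/(π d_o³ (1−k⁴)), so d_o = [16T/(π τ_allow (1−k⁴))]^(1/3) = [16·5661/(π·9.71×10^7·0.9424)]^(1/3) = 0.06805 m.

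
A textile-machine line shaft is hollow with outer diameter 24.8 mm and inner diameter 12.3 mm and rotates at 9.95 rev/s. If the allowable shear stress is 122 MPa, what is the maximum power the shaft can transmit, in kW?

J = π(d_o⁴ − d_i⁴)/32 = π(0.0248⁴ − 0.0123⁴)/32 = 3.489×10^-8 m⁴.
T_max = τ_allow·J/r = 1.22×10^8 × 3.489×10^-8 / 0.0124 = 343.3 N·m.
ω = 2π·9.95 = 62.52 rad/s, so P_max = T_max·ω = 2.146×10^4 W.

21.5 kW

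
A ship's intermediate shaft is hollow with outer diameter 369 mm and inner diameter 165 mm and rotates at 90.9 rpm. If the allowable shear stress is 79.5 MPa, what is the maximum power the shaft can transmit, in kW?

7170 kW

J = π(d_o⁴ − d_i⁴)/32 = π(0.369⁴ − 0.165⁴)/32 = 1.747×10^-3 m⁴.
T_max = τ_allow·J/r = 7.95×10^7 × 1.747×10^-3 / 0.184 = 752900 N·m.
ω = 2π·90.9/60 = 9.519 rad/s, so P_max = T_max·ω = 7.167×10^6 W.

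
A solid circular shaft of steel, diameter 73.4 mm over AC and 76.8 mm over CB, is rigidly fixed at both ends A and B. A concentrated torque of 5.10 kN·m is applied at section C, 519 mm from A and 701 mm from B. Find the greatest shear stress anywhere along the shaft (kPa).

Compatibility: T_A·a/J_AC = T_B·b/J_CB with T_A + T_B = T₀.
J_AC = 2.85×10^-6 m⁴, J_CB = 3.42×10^-6 m⁴, so T_A = T₀·(J_AC/a)/((J_AC/a)+(J_CB/b)) = 2702 N·m, T_B = 2398 N·m.
τ in each portion: τ_AC = 3.48×10^7 Pa, τ_CB = 2.70×10^7 Pa; maximum is in AC.
τ_max = T_AC·r/J = 2702·0.0367/2.85×10^-6 = 3.480×10^7 Pa.

34800 kPa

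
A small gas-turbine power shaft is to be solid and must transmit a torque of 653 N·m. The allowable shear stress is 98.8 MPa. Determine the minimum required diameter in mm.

For a solid shaft τ_max = 16T/(πd³), so d = (16T/(π τ_allow))^(1/3) = (16·653.0/(π·9.88×10^7))^(1/3) = 0.03229 m.

32.3 mm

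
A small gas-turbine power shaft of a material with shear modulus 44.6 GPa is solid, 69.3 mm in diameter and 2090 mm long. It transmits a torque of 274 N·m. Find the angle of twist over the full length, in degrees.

J = πd⁴/32 = π(0.0693)⁴/32 = 2.264×10^-6 m⁴.
θ = T·L/(G·J) = 274.0 × 2.09 / (44.6×10⁹ × 2.264×10^-6) = 5.671×10^-3 rad.

0.325°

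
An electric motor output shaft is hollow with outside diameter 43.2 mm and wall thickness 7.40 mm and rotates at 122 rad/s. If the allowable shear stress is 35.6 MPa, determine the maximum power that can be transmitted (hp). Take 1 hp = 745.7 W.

J = π(d_o⁴ − d_i⁴)/32 = π(0.0432⁴ − 0.0284⁴)/32 = 2.781×10^-7 m⁴.
T_max = τ_allow·J/r = 3.56×10^7 × 2.781×10^-7 / 0.0216 = 458.3 N·m.
ω = 122 rad/s, so P_max = T_max·ω = 5.591×10^4 W.

75.0 hp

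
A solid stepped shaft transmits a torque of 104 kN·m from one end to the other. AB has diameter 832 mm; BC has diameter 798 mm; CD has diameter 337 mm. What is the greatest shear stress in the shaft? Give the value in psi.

2010 psi

Under the same torque, τ_max = 16T/(πd³) is largest where d is smallest — segment CD (d = 337 mm).
τ_max = 16·104000/(π·(0.337)³) = 1.384×10^7 Pa.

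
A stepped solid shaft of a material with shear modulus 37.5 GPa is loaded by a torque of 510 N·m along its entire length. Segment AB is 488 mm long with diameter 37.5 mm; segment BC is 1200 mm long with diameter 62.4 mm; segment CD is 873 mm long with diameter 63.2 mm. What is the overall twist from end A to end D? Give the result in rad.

J_AB = π(0.0375)⁴/32 = 1.94×10^-7 m⁴; J_BC = π(0.0624)⁴/32 = 1.49×10^-6 m⁴; J_CD = π(0.0632)⁴/32 = 1.57×10^-6 m⁴.
θ = (T/G)·Σ L_i/J_i = (510.0/37.5×10⁹)·(0.488/1.94×10^-7 + 1.20/1.49×10^-6 + 0.873/1.57×10^-6) = 0.05273 rad.

0.0527 rad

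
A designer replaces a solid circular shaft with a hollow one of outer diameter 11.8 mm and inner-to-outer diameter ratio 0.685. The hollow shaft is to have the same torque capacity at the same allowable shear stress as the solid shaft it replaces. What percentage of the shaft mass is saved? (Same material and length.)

37.4 %

Equal τ_max and T ⇒ the solid shaft needs d_s³ = d_o³(1−k⁴), so d_s = 11.8·(1−0.685⁴)^(1/3) = 10.86 mm.
Area ratio A_h/A_s = d_o²(1−k²)/d_s² = (1−k²)/(1−k⁴)^(2/3) = 0.6265.
Mass saving = 1 − 0.6265 = 37.4 %.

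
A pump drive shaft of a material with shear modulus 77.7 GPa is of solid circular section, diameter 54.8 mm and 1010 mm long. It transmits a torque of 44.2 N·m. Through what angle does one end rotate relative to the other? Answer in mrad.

0.649 mrad

J = πd⁴/32 = π(0.0548)⁴/32 = 8.854×10^-7 m⁴.
θ = T·L/(G·J) = 44.20 × 1.01 / (77.7×10⁹ × 8.854×10^-7) = 6.489×10^-4 rad.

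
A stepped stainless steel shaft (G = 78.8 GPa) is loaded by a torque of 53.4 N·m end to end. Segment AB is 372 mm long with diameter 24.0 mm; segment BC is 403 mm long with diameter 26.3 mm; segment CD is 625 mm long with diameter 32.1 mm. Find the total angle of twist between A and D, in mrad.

17.6 mrad

J_AB = π(0.0240)⁴/32 = 3.26×10^-8 m⁴; J_BC = π(0.0263)⁴/32 = 4.70×10^-8 m⁴; J_CD = π(0.0321)⁴/32 = 1.04×10^-7 m⁴.
θ = (T/G)·Σ L_i/J_i = (53.40/78.8×10⁹)·(0.372/3.26×10^-8 + 0.403/4.70×10^-8 + 0.625/1.04×10^-7) = 0.01762 rad.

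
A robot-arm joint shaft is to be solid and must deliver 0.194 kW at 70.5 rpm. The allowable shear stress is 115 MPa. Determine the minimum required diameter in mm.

ω = 2π·70.5/60 = 7.383 rad/s, so T = P/ω = 0.194×10³ / 7.383 = 26.28 N·m.
For a solid shaft τ_max = 16T/(πd³), so d = (16T/(π τ_allow))^(1/3) = (16·26.28/(π·1.15×10^8))^(1/3) = 0.01052 m.

10.5 mm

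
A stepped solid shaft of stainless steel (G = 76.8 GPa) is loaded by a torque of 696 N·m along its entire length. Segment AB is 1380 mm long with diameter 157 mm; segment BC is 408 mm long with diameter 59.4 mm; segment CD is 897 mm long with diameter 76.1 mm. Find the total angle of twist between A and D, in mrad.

J_AB = π(0.157)⁴/32 = 5.96×10^-5 m⁴; J_BC = π(0.0594)⁴/32 = 1.22×10^-6 m⁴; J_CD = π(0.0761)⁴/32 = 3.29×10^-6 m⁴.
θ = (T/G)·Σ L_i/J_i = (696.0/76.8×10⁹)·(1.38/5.96×10^-5 + 0.408/1.22×10^-6 + 0.897/3.29×10^-6) = 5.704×10^-3 rad.

5.70 mrad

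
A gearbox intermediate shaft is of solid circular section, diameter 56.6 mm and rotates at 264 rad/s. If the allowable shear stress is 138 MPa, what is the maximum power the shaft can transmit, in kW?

J = πd⁴/32 = π(0.0566)⁴/32 = 1.008×10^-6 m⁴.
T_max = τ_allow·J/r = 1.38×10^8 × 1.008×10^-6 / 0.0283 = 4913 N·m.
ω = 264 rad/s, so P_max = T_max·ω = 1.297×10^6 W.

1300 kW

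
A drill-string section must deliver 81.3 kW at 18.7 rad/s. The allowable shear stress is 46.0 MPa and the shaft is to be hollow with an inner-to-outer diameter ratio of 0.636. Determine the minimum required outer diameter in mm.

ω = 18.7 rad/s, so T = P/ω = 81.3×10³ / 18.70 = 4348 N·m.
For a hollow shaft with d_i/d_o = 0.636: τ_max = 16T/(π d_o³ (1−k⁴)), so d_o = [16T/(π τ_allow (1−k⁴))]^(1/3) = [16·4348/(π·4.60×10^7·0.8364)]^(1/3) = 0.08318 m.

83.2 mm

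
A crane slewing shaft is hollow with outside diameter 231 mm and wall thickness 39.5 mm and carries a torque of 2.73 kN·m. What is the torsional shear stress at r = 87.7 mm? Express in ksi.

0.153 ksi

J = π(d_o⁴ − d_i⁴)/32 = π(0.231⁴ − 0.152⁴)/32 = 2.271×10^-4 m⁴.
Shear stress varies linearly with radius: τ = T·r/J = 2730 × 0.0877 / 2.271×10^-4 = 1.054×10^6 Pa.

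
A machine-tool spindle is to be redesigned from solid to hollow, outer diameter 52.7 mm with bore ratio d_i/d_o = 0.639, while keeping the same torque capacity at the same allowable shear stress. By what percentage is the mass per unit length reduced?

33.2 %

Equal τ_max and T ⇒ the solid shaft needs d_s³ = d_o³(1−k⁴), so d_s = 52.7·(1−0.639⁴)^(1/3) = 49.59 mm.
Area ratio A_h/A_s = d_o²(1−k²)/d_s² = (1−k²)/(1−k⁴)^(2/3) = 0.6682.
Mass saving = 1 − 0.6682 = 33.2 %.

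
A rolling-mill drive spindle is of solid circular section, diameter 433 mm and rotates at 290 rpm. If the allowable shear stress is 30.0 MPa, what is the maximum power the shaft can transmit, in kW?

14500 kW

J = πd⁴/32 = π(0.433)⁴/32 = 3.451×10^-3 m⁴.
T_max = τ_allow·J/r = 3.00×10^7 × 3.451×10^-3 / 0.216 = 478200 N·m.
ω = 2π·290/60 = 30.37 rad/s, so P_max = T_max·ω = 1.452×10^7 W.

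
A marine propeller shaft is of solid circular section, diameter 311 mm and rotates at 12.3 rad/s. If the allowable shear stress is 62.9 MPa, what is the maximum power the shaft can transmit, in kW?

J = πd⁴/32 = π(0.311)⁴/32 = 9.184×10^-4 m⁴.
T_max = τ_allow·J/r = 6.29×10^7 × 9.184×10^-4 / 0.155 = 371500 N·m.
ω = 12.3 rad/s, so P_max = T_max·ω = 4.569×10^6 W.

4570 kW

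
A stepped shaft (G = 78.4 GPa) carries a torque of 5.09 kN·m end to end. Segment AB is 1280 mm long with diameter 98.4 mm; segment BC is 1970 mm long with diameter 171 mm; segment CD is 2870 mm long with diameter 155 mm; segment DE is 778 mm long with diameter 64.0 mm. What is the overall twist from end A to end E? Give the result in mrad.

J_AB = π(0.0984)⁴/32 = 9.20×10^-6 m⁴; J_BC = π(0.171)⁴/32 = 8.39×10^-5 m⁴; J_CD = π(0.155)⁴/32 = 5.67×10^-5 m⁴; J_DE = π(0.0640)⁴/32 = 1.65×10^-6 m⁴.
θ = (T/G)·Σ L_i/J_i = (5090/78.4×10⁹)·(1.28/9.20×10^-6 + 1.97/8.39×10^-5 + 2.87/5.67×10^-5 + 0.778/1.65×10^-6) = 0.04451 rad.

44.5 mrad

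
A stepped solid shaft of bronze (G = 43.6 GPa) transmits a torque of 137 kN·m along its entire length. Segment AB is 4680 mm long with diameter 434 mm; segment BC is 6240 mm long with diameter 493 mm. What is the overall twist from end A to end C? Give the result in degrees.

J_AB = π(0.434)⁴/32 = 3.48×10^-3 m⁴; J_BC = π(0.493)⁴/32 = 5.80×10^-3 m⁴.
θ = (T/G)·Σ L_i/J_i = (137000/43.6×10⁹)·(4.68/3.48×10^-3 + 6.24/5.80×10^-3) = 7.603×10^-3 rad.

0.436°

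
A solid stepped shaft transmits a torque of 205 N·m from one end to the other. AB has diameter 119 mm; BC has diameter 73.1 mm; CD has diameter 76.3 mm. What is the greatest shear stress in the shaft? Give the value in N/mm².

2.67 N/mm²

Under the same torque, τ_max = 16T/(πd³) is largest where d is smallest — segment BC (d = 73.1 mm).
τ_max = 16·205.0/(π·(0.0731)³) = 2.673×10^6 Pa.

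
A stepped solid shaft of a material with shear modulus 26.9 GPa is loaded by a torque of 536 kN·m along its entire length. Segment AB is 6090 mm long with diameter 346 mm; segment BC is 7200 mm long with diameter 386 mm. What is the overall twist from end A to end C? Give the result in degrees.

J_AB = π(0.346)⁴/32 = 1.41×10^-3 m⁴; J_BC = π(0.386)⁴/32 = 2.18×10^-3 m⁴.
θ = (T/G)·Σ L_i/J_i = (536000/26.9×10⁹)·(6.09/1.41×10^-3 + 7.20/2.18×10^-3) = 0.1521 rad.

8.71°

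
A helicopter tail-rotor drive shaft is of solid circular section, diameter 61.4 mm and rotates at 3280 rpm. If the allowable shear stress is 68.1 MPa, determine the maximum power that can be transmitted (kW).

1060 kW

J = πd⁴/32 = π(0.0614)⁴/32 = 1.395×10^-6 m⁴.
T_max = τ_allow·J/r = 6.81×10^7 × 1.395×10^-6 / 0.0307 = 3095 N·m.
ω = 2π·3280/60 = 343.5 rad/s, so P_max = T_max·ω = 1.063×10^6 W.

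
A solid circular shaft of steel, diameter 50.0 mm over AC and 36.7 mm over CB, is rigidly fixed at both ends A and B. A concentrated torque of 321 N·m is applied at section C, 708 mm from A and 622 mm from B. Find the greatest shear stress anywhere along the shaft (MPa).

Compatibility: T_A·a/J_AC = T_B·b/J_CB with T_A + T_B = T₀.
J_AC = 6.14×10^-7 m⁴, J_CB = 1.78×10^-7 m⁴, so T_A = T₀·(J_AC/a)/((J_AC/a)+(J_CB/b)) = 241.3 N·m, T_B = 79.72 N·m.
τ in each portion: τ_AC = 9.83×10^6 Pa, τ_CB = 8.21×10^6 Pa; maximum is in AC.
τ_max = T_AC·r/J = 241.3·0.0250/6.14×10^-7 = 9.831×10^6 Pa.

9.83 MPa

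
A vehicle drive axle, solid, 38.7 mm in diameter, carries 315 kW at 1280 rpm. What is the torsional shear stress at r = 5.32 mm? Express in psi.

8230 psi

ω = 2π·1280/60 = 134.0 rad/s, so T = P/ω = 315×10³ / 134.0 = 2350 N·m.
J = πd⁴/32 = π(0.0387)⁴/32 = 2.202×10^-7 m⁴.
Shear stress varies linearly with radius: τ = T·r/J = 2350 × 0.00532 / 2.202×10^-7 = 5.677×10^7 Pa.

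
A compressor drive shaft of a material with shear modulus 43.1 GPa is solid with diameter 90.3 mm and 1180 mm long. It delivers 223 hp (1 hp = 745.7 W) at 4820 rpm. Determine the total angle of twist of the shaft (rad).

0.00138 rad

ω = 2π·4820/60 = 504.7 rad/s, so T = P/ω = 223×745.7 / 504.7 = 329.5 N·m.
J = πd⁴/32 = π(0.0903)⁴/32 = 6.528×10^-6 m⁴.
θ = T·L/(G·J) = 329.5 × 1.18 / (43.1×10⁹ × 6.528×10^-6) = 1.382×10^-3 rad.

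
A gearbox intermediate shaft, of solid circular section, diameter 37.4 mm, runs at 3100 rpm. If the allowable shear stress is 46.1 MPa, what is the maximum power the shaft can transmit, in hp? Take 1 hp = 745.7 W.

206 hp

J = πd⁴/32 = π(0.0374)⁴/32 = 1.921×10^-7 m⁴.
T_max = τ_allow·J/r = 4.61×10^7 × 1.921×10^-7 / 0.0187 = 473.5 N·m.
ω = 2π·3100/60 = 324.6 rad/s, so P_max = T_max·ω = 1.537×10^5 W.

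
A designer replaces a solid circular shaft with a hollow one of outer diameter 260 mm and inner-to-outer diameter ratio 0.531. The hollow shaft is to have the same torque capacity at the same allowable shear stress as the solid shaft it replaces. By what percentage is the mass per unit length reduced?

24.1 %

Equal τ_max and T ⇒ the solid shaft needs d_s³ = d_o³(1−k⁴), so d_s = 260·(1−0.531⁴)^(1/3) = 252.9 mm.
Area ratio A_h/A_s = d_o²(1−k²)/d_s² = (1−k²)/(1−k⁴)^(2/3) = 0.7588.
Mass saving = 1 − 0.7588 = 24.1 %.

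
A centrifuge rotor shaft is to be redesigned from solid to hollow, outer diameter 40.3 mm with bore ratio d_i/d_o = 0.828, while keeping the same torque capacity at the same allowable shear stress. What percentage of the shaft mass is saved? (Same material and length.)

Equal τ_max and T ⇒ the solid shaft needs d_s³ = d_o³(1−k⁴), so d_s = 40.3·(1−0.828⁴)^(1/3) = 32.61 mm.
Area ratio A_h/A_s = d_o²(1−k²)/d_s² = (1−k²)/(1−k⁴)^(2/3) = 0.4801.
Mass saving = 1 − 0.4801 = 52.0 %.

52.0 %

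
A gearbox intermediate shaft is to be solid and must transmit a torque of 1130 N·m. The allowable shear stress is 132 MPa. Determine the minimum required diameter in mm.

For a solid shaft τ_max = 16T/(πd³), so d = (16T/(π τ_allow))^(1/3) = (16·1130/(π·1.32×10^8))^(1/3) = 0.03520 m.

35.2 mm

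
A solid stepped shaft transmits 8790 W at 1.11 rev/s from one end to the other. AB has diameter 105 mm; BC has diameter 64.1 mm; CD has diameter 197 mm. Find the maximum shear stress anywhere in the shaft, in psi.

3530 psi

ω = 2π·1.11 = 6.974 rad/s, so T = P/ω = 8790 / 6.974 = 1260 N·m.
Under the same torque, τ_max = 16T/(πd³) is largest where d is smallest — segment BC (d = 64.1 mm).
τ_max = 16·1260/(π·(0.0641)³) = 2.437×10^7 Pa.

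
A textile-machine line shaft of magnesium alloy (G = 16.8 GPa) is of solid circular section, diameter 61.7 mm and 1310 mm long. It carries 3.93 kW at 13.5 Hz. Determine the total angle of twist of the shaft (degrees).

ω = 2π·13.5 = 84.82 rad/s, so T = P/ω = 3.93×10³ / 84.82 = 46.33 N·m.
J = πd⁴/32 = π(0.0617)⁴/32 = 1.423×10^-6 m⁴.
θ = T·L/(G·J) = 46.33 × 1.31 / (16.8×10⁹ × 1.423×10^-6) = 2.539×10^-3 rad.

0.145°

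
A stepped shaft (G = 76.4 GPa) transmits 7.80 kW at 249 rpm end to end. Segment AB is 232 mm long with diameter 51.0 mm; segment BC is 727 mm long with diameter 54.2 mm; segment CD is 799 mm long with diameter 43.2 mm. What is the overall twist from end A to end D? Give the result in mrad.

13.9 mrad

ω = 2π·249/60 = 26.08 rad/s, so T = P/ω = 7.80×10³ / 26.08 = 299.1 N·m.
J_AB = π(0.0510)⁴/32 = 6.64×10^-7 m⁴; J_BC = π(0.0542)⁴/32 = 8.47×10^-7 m⁴; J_CD = π(0.0432)⁴/32 = 3.42×10^-7 m⁴.
θ = (T/G)·Σ L_i/J_i = (299.1/76.4×10⁹)·(0.232/6.64×10^-7 + 0.727/8.47×10^-7 + 0.799/3.42×10^-7) = 0.01388 rad.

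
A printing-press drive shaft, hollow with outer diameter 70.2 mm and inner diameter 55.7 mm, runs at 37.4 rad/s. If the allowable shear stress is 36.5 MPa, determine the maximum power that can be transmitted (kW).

56.0 kW

J = π(d_o⁴ − d_i⁴)/32 = π(0.0702⁴ − 0.0557⁴)/32 = 1.439×10^-6 m⁴.
T_max = τ_allow·J/r = 3.65×10^7 × 1.439×10^-6 / 0.0351 = 1497 N·m.
ω = 37.4 rad/s, so P_max = T_max·ω = 5.598×10^4 W.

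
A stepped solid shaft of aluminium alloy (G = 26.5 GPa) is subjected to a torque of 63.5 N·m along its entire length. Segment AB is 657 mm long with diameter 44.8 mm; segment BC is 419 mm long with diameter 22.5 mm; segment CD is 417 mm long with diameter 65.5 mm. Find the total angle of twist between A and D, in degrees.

2.55°

J_AB = π(0.0448)⁴/32 = 3.95×10^-7 m⁴; J_BC = π(0.0225)⁴/32 = 2.52×10^-8 m⁴; J_CD = π(0.0655)⁴/32 = 1.81×10^-6 m⁴.
θ = (T/G)·Σ L_i/J_i = (63.50/26.5×10⁹)·(0.657/3.95×10^-7 + 0.419/2.52×10^-8 + 0.417/1.81×10^-6) = 0.04444 rad.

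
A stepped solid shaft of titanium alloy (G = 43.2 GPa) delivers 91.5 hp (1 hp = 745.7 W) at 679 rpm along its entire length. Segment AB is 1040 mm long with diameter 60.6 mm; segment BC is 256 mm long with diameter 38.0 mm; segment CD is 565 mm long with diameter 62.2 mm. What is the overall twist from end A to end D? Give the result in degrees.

ω = 2π·679/60 = 71.10 rad/s, so T = P/ω = 91.5×745.7 / 71.10 = 959.6 N·m.
J_AB = π(0.0606)⁴/32 = 1.32×10^-6 m⁴; J_BC = π(0.0380)⁴/32 = 2.05×10^-7 m⁴; J_CD = π(0.0622)⁴/32 = 1.47×10^-6 m⁴.
θ = (T/G)·Σ L_i/J_i = (959.6/43.2×10⁹)·(1.04/1.32×10^-6 + 0.256/2.05×10^-7 + 0.565/1.47×10^-6) = 0.05377 rad.

3.08°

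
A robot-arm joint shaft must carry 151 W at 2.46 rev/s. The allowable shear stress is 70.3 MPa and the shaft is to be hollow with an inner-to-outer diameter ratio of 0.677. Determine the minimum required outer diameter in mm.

ω = 2π·2.46 = 15.46 rad/s, so T = P/ω = 151 / 15.46 = 9.769 N·m.
For a hollow shaft with d_i/d_o = 0.677: τ_max = 16T/(π d_o³ (1−k⁴)), so d_o = [16T/(π τ_allow (1−k⁴))]^(1/3) = [16·9.769/(π·7.03×10^7·0.7899)]^(1/3) = 0.009640 m.

9.64 mm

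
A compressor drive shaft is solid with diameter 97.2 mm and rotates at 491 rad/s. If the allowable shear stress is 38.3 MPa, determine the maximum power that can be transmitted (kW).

J = πd⁴/32 = π(0.0972)⁴/32 = 8.763×10^-6 m⁴.
T_max = τ_allow·J/r = 3.83×10^7 × 8.763×10^-6 / 0.0486 = 6906 N·m.
ω = 491 rad/s, so P_max = T_max·ω = 3.391×10^6 W.

3390 kW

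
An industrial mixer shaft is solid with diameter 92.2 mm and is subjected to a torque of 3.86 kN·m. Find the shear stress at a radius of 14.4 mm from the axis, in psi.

1140 psi

J = πd⁴/32 = π(0.0922)⁴/32 = 7.095×10^-6 m⁴.
Shear stress varies linearly with radius: τ = T·r/J = 3860 × 0.0144 / 7.095×10^-6 = 7.835×10^6 Pa.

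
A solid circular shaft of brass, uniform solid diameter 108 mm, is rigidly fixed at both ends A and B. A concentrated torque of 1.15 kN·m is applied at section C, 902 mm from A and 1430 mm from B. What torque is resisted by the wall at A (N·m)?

705 N·m

With uniform GJ and both ends fixed, compatibility θ_AC = θ_CB gives T_A·a = T_B·b, together with T_A + T_B = T₀.
T_A = T₀·b/(a+b) = 1150·1430/2332 = 705.2 N·m; T_B = 444.8 N·m.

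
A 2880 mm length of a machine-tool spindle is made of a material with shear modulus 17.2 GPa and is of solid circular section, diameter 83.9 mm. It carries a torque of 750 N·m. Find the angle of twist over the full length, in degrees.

J = πd⁴/32 = π(0.0839)⁴/32 = 4.865×10^-6 m⁴.
θ = T·L/(G·J) = 750.0 × 2.88 / (17.2×10⁹ × 4.865×10^-6) = 0.02582 rad.

1.48°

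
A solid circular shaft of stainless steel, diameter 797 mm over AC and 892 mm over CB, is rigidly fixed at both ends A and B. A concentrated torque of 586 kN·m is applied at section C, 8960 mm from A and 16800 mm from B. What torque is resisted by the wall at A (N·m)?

319000 N·m

Compatibility: T_A·a/J_AC = T_B·b/J_CB with T_A + T_B = T₀.
J_AC = 0.0396 m⁴, J_CB = 0.0622 m⁴, so T_A = T₀·(J_AC/a)/((J_AC/a)+(J_CB/b)) = 319000 N·m, T_B = 267000 N·m.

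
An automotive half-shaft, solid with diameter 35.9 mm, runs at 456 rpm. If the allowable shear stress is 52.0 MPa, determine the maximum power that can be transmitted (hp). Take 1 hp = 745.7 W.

30.3 hp

J = πd⁴/32 = π(0.0359)⁴/32 = 1.631×10^-7 m⁴.
T_max = τ_allow·J/r = 5.20×10^7 × 1.631×10^-7 / 0.0180 = 472.4 N·m.
ω = 2π·456/60 = 47.75 rad/s, so P_max = T_max·ω = 2.256×10^4 W.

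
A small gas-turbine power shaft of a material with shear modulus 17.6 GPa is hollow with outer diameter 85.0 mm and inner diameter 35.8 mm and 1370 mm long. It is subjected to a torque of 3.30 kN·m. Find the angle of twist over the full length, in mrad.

51.8 mrad

J = π(d_o⁴ − d_i⁴)/32 = π(0.0850⁴ − 0.0358⁴)/32 = 4.964×10^-6 m⁴.
θ = T·L/(G·J) = 3300 × 1.37 / (17.6×10⁹ × 4.964×10^-6) = 0.05175 rad.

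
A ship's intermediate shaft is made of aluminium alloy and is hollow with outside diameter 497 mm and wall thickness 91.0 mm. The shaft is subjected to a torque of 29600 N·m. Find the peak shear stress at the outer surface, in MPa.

J = π(d_o⁴ − d_i⁴)/32 = π(0.497⁴ − 0.315⁴)/32 = 5.023×10^-3 m⁴.
τ_max = T·r/J = 29600 × 0.248 / 5.023×10^-3 = 1.464×10^6 Pa.

1.46 MPa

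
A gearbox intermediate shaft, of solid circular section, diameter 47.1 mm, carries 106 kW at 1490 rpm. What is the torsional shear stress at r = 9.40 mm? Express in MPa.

13.2 MPa

ω = 2π·1490/60 = 156.0 rad/s, so T = P/ω = 106×10³ / 156.0 = 679.3 N·m.
J = πd⁴/32 = π(0.0471)⁴/32 = 4.832×10^-7 m⁴.
Shear stress varies linearly with radius: τ = T·r/J = 679.3 × 0.00940 / 4.832×10^-7 = 1.322×10^7 Pa.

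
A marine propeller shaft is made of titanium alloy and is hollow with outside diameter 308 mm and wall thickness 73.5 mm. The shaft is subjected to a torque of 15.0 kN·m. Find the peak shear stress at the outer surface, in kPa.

J = π(d_o⁴ − d_i⁴)/32 = π(0.308⁴ − 0.161⁴)/32 = 8.175×10^-4 m⁴.
τ_max = T·r/J = 15000 × 0.154 / 8.175×10^-4 = 2.826×10^6 Pa.

2830 kPa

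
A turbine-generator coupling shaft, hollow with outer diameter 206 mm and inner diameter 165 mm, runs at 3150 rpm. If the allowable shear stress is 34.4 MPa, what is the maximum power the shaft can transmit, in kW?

J = π(d_o⁴ − d_i⁴)/32 = π(0.206⁴ − 0.165⁴)/32 = 1.040×10^-4 m⁴.
T_max = τ_allow·J/r = 3.44×10^7 × 1.040×10^-4 / 0.103 = 34740 N·m.
ω = 2π·3150/60 = 329.9 rad/s, so P_max = T_max·ω = 1.146×10^7 W.

11500 kW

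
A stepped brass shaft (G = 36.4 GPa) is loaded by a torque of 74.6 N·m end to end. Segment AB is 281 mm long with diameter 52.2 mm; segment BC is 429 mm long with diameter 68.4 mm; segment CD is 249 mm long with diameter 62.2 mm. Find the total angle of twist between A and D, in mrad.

J_AB = π(0.0522)⁴/32 = 7.29×10^-7 m⁴; J_BC = π(0.0684)⁴/32 = 2.15×10^-6 m⁴; J_CD = π(0.0622)⁴/32 = 1.47×10^-6 m⁴.
θ = (T/G)·Σ L_i/J_i = (74.60/36.4×10⁹)·(0.281/7.29×10^-7 + 0.429/2.15×10^-6 + 0.249/1.47×10^-6) = 1.546×10^-3 rad.

1.55 mrad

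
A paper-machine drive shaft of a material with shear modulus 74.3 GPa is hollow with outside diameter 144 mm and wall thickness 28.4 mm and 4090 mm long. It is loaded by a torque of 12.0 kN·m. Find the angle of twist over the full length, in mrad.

J = π(d_o⁴ − d_i⁴)/32 = π(0.144⁴ − 0.0872⁴)/32 = 3.654×10^-5 m⁴.
θ = T·L/(G·J) = 12000 × 4.09 / (74.3×10⁹ × 3.654×10^-5) = 0.01808 rad.

18.1 mrad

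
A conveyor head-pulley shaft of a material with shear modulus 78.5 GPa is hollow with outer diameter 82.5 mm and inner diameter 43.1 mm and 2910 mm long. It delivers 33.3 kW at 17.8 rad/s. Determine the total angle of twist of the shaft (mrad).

ω = 17.8 rad/s, so T = P/ω = 33.3×10³ / 17.80 = 1871 N·m.
J = π(d_o⁴ − d_i⁴)/32 = π(0.0825⁴ − 0.0431⁴)/32 = 4.209×10^-6 m⁴.
θ = T·L/(G·J) = 1871 × 2.91 / (78.5×10⁹ × 4.209×10^-6) = 0.01648 rad.

16.5 mrad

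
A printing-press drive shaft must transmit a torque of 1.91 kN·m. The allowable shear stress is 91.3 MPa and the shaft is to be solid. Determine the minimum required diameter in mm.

47.4 mm

For a solid shaft τ_max = 16T/(πd³), so d = (16T/(π τ_allow))^(1/3) = (16·1910/(π·9.13×10^7))^(1/3) = 0.04741 m.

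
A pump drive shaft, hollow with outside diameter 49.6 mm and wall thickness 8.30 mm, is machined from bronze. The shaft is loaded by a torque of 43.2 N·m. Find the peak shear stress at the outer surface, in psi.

J = π(d_o⁴ − d_i⁴)/32 = π(0.0496⁴ − 0.0330⁴)/32 = 4.778×10^-7 m⁴.
τ_max = T·r/J = 43.20 × 0.0248 / 4.778×10^-7 = 2.242×10^6 Pa.

325 psi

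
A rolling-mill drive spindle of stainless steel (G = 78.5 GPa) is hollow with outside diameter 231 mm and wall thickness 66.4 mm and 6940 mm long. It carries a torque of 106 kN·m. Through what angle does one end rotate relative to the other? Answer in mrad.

J = π(d_o⁴ − d_i⁴)/32 = π(0.231⁴ − 0.0982⁴)/32 = 2.704×10^-4 m⁴.
θ = T·L/(G·J) = 106000 × 6.94 / (78.5×10⁹ × 2.704×10^-4) = 0.03466 rad.

34.7 mrad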